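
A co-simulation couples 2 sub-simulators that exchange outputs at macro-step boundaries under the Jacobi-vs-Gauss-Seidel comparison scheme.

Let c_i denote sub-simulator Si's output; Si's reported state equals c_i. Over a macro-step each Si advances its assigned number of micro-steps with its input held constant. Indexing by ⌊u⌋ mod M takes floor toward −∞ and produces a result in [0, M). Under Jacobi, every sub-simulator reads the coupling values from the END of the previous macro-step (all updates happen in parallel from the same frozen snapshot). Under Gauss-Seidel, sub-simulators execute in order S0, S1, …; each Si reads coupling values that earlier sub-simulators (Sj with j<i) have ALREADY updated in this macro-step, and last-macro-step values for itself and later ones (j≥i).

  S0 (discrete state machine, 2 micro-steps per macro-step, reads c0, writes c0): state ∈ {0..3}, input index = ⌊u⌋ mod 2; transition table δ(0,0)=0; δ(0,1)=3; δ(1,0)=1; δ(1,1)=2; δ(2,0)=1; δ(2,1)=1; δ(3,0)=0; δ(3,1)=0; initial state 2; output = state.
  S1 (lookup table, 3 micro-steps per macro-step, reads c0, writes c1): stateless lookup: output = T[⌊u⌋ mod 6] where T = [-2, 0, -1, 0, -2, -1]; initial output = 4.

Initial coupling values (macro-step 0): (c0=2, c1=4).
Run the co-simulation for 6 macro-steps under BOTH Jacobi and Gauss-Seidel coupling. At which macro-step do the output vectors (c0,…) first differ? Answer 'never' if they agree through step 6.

first divergence at macro-step: 1

[Jacobi] macro 1: S0 reads c0=2 → after 2×micro: 1; S1 reads c0=2 → after 3×micro: -1 ⇒ (c0=1, c1=-1)
[Jacobi] macro 2: S0 reads c0=1 → after 2×micro: 1; S1 reads c0=1 → after 3×micro: 0 ⇒ (c0=1, c1=0)
[Jacobi] macro 3: S0 reads c0=1 → after 2×micro: 1; S1 reads c0=1 → after 3×micro: 0 ⇒ (c0=1, c1=0)
[Jacobi] macro 4: S0 reads c0=1 → after 2×micro: 1; S1 reads c0=1 → after 3×micro: 0 ⇒ (c0=1, c1=0)
[Jacobi] macro 5: S0 reads c0=1 → after 2×micro: 1; S1 reads c0=1 → after 3×micro: 0 ⇒ (c0=1, c1=0)
[Jacobi] macro 6: S0 reads c0=1 → after 2×micro: 1; S1 reads c0=1 → after 3×micro: 0 ⇒ (c0=1, c1=0)
[Gauss-Seidel] macro 1: S0 reads c0=2 → after 2×micro: 1; S1 reads c0=1 → after 3×micro: 0 ⇒ (c0=1, c1=0)
[Gauss-Seidel] macro 2: S0 reads c0=1 → after 2×micro: 1; S1 reads c0=1 → after 3×micro: 0 ⇒ (c0=1, c1=0)
[Gauss-Seidel] macro 3: S0 reads c0=1 → after 2×micro: 1; S1 reads c0=1 → after 3×micro: 0 ⇒ (c0=1, c1=0)
[Gauss-Seidel] macro 4: S0 reads c0=1 → after 2×micro: 1; S1 reads c0=1 → after 3×micro: 0 ⇒ (c0=1, c1=0)
[Gauss-Seidel] macro 5: S0 reads c0=1 → after 2×micro: 1; S1 reads c0=1 → after 3×micro: 0 ⇒ (c0=1, c1=0)
[Gauss-Seidel] macro 6: S0 reads c0=1 → after 2×micro: 1; S1 reads c0=1 → after 3×micro: 0 ⇒ (c0=1, c1=0)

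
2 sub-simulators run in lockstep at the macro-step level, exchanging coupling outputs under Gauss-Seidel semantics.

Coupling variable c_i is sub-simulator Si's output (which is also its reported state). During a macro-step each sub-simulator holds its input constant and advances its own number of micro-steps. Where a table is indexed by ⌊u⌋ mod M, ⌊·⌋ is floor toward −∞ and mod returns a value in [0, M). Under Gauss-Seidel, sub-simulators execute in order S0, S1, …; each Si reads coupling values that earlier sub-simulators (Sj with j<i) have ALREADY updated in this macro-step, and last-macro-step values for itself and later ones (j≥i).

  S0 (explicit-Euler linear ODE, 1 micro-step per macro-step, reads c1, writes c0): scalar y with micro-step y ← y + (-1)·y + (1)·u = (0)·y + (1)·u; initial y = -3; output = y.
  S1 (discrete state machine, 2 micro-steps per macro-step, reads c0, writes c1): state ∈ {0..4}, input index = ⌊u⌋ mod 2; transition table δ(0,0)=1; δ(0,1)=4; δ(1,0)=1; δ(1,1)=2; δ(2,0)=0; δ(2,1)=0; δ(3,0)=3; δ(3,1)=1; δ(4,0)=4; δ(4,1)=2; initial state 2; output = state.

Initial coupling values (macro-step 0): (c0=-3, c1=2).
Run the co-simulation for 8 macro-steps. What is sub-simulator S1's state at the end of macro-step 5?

macro 1: S0 reads c1=2 → after 1×micro: 2; S1 reads c0=2 → after 2×micro: 1 ⇒ (c0=2, c1=1)
macro 2: S0 reads c1=1 → after 1×micro: 1; S1 reads c0=1 → after 2×micro: 0 ⇒ (c0=1, c1=0)
macro 3: S0 reads c1=0 → after 1×micro: 0; S1 reads c0=0 → after 2×micro: 1 ⇒ (c0=0, c1=1)
macro 4: S0 reads c1=1 → after 1×micro: 1; S1 reads c0=1 → after 2×micro: 0 ⇒ (c0=1, c1=0)
macro 5: S0 reads c1=0 → after 1×micro: 0; S1 reads c0=0 → after 2×micro: 1 ⇒ (c0=0, c1=1)
macro 6: S0 reads c1=1 → after 1×micro: 1; S1 reads c0=1 → after 2×micro: 0 ⇒ (c0=1, c1=0)
macro 7: S0 reads c1=0 → after 1×micro: 0; S1 reads c0=0 → after 2×micro: 1 ⇒ (c0=0, c1=1)
macro 8: S0 reads c1=1 → after 1×micro: 1; S1 reads c0=1 → after 2×micro: 0 ⇒ (c0=1, c1=0)

S1 state at macro-step 5 = 1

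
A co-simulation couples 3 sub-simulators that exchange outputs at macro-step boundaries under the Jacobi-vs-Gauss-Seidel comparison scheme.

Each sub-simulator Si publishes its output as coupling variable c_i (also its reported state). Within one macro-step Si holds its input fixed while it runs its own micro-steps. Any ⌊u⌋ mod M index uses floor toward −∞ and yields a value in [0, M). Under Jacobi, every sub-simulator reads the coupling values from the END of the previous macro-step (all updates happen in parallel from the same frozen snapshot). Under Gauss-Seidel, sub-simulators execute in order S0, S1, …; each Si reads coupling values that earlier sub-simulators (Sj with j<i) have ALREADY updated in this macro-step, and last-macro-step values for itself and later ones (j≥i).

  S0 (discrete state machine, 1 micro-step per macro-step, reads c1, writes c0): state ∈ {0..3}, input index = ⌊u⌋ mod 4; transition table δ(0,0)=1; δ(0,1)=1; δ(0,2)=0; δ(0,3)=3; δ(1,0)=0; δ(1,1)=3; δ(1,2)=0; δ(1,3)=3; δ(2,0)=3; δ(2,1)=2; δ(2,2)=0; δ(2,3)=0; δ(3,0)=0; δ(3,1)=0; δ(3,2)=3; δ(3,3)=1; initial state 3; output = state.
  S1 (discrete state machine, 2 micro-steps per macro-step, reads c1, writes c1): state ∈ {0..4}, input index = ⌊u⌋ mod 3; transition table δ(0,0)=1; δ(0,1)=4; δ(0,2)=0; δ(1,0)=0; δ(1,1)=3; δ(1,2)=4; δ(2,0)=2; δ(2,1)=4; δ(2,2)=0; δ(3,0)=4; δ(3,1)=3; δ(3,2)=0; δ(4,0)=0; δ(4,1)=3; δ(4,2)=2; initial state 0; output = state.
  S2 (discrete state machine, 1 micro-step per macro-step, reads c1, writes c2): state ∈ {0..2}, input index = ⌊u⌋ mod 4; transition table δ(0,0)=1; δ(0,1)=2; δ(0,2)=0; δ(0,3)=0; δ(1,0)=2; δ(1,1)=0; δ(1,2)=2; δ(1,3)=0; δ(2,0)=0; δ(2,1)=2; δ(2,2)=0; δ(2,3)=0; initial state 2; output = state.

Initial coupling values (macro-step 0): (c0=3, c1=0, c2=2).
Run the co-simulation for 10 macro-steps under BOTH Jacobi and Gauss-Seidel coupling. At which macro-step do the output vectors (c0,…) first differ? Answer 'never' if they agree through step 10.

first divergence at macro-step: never

[Jacobi] macro 1: S0 reads c1=0 → after 1×micro: 0; S1 reads c1=0 → after 2×micro: 0; S2 reads c1=0 → after 1×micro: 0 ⇒ (c0=0, c1=0, c2=0)
[Jacobi] macro 2: S0 reads c1=0 → after 1×micro: 1; S1 reads c1=0 → after 2×micro: 0; S2 reads c1=0 → after 1×micro: 1 ⇒ (c0=1, c1=0, c2=1)
[Jacobi] macro 3: S0 reads c1=0 → after 1×micro: 0; S1 reads c1=0 → after 2×micro: 0; S2 reads c1=0 → after 1×micro: 2 ⇒ (c0=0, c1=0, c2=2)
[Jacobi] macro 4: S0 reads c1=0 → after 1×micro: 1; S1 reads c1=0 → after 2×micro: 0; S2 reads c1=0 → after 1×micro: 0 ⇒ (c0=1, c1=0, c2=0)
[Jacobi] macro 5: S0 reads c1=0 → after 1×micro: 0; S1 reads c1=0 → after 2×micro: 0; S2 reads c1=0 → after 1×micro: 1 ⇒ (c0=0, c1=0, c2=1)
[Jacobi] macro 6: S0 reads c1=0 → after 1×micro: 1; S1 reads c1=0 → after 2×micro: 0; S2 reads c1=0 → after 1×micro: 2 ⇒ (c0=1, c1=0, c2=2)
[Jacobi] macro 7: S0 reads c1=0 → after 1×micro: 0; S1 reads c1=0 → after 2×micro: 0; S2 reads c1=0 → after 1×micro: 0 ⇒ (c0=0, c1=0, c2=0)
[Jacobi] macro 8: S0 reads c1=0 → after 1×micro: 1; S1 reads c1=0 → after 2×micro: 0; S2 reads c1=0 → after 1×micro: 1 ⇒ (c0=1, c1=0, c2=1)
[Jacobi] macro 9: S0 reads c1=0 → after 1×micro: 0; S1 reads c1=0 → after 2×micro: 0; S2 reads c1=0 → after 1×micro: 2 ⇒ (c0=0, c1=0, c2=2)
[Jacobi] macro 10: S0 reads c1=0 → after 1×micro: 1; S1 reads c1=0 → after 2×micro: 0; S2 reads c1=0 → after 1×micro: 0 ⇒ (c0=1, c1=0, c2=0)
[Gauss-Seidel] macro 1: S0 reads c1=0 → after 1×micro: 0; S1 reads c1=0 → after 2×micro: 0; S2 reads c1=0 → after 1×micro: 0 ⇒ (c0=0, c1=0, c2=0)
[Gauss-Seidel] macro 2: S0 reads c1=0 → after 1×micro: 1; S1 reads c1=0 → after 2×micro: 0; S2 reads c1=0 → after 1×micro: 1 ⇒ (c0=1, c1=0, c2=1)
[Gauss-Seidel] macro 3: S0 reads c1=0 → after 1×micro: 0; S1 reads c1=0 → after 2×micro: 0; S2 reads c1=0 → after 1×micro: 2 ⇒ (c0=0, c1=0, c2=2)
[Gauss-Seidel] macro 4: S0 reads c1=0 → after 1×micro: 1; S1 reads c1=0 → after 2×micro: 0; S2 reads c1=0 → after 1×micro: 0 ⇒ (c0=1, c1=0, c2=0)
[Gauss-Seidel] macro 5: S0 reads c1=0 → after 1×micro: 0; S1 reads c1=0 → after 2×micro: 0; S2 reads c1=0 → after 1×micro: 1 ⇒ (c0=0, c1=0, c2=1)
[Gauss-Seidel] macro 6: S0 reads c1=0 → after 1×micro: 1; S1 reads c1=0 → after 2×micro: 0; S2 reads c1=0 → after 1×micro: 2 ⇒ (c0=1, c1=0, c2=2)
[Gauss-Seidel] macro 7: S0 reads c1=0 → after 1×micro: 0; S1 reads c1=0 → after 2×micro: 0; S2 reads c1=0 → after 1×micro: 0 ⇒ (c0=0, c1=0, c2=0)
[Gauss-Seidel] macro 8: S0 reads c1=0 → after 1×micro: 1; S1 reads c1=0 → after 2×micro: 0; S2 reads c1=0 → after 1×micro: 1 ⇒ (c0=1, c1=0, c2=1)
[Gauss-Seidel] macro 9: S0 reads c1=0 → after 1×micro: 0; S1 reads c1=0 → after 2×micro: 0; S2 reads c1=0 → after 1×micro: 2 ⇒ (c0=0, c1=0, c2=2)
[Gauss-Seidel] macro 10: S0 reads c1=0 → after 1×micro: 1; S1 reads c1=0 → after 2×micro: 0; S2 reads c1=0 → after 1×micro: 0 ⇒ (c0=1, c1=0, c2=0)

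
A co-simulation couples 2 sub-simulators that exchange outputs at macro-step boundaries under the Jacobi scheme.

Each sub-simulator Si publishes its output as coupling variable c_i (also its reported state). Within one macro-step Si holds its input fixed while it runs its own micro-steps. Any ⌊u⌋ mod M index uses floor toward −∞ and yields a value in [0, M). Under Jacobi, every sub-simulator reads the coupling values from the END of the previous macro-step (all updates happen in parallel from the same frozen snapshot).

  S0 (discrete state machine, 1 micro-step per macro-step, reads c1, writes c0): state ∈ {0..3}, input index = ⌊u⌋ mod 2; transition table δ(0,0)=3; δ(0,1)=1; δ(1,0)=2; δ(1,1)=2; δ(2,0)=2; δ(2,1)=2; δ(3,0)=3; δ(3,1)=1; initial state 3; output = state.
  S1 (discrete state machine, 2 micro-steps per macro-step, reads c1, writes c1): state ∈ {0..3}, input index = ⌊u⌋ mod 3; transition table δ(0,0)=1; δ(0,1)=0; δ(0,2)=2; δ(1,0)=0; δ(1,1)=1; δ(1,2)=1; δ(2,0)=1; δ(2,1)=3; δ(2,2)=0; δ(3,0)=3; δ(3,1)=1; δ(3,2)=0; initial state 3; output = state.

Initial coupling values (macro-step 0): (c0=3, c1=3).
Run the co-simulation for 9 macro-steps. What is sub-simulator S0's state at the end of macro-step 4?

S0 state at macro-step 4 = 2

macro 1: S0 reads c1=3 → after 1×micro: 1; S1 reads c1=3 → after 2×micro: 3 ⇒ (c0=1, c1=3)
macro 2: S0 reads c1=3 → after 1×micro: 2; S1 reads c1=3 → after 2×micro: 3 ⇒ (c0=2, c1=3)
macro 3: S0 reads c1=3 → after 1×micro: 2; S1 reads c1=3 → after 2×micro: 3 ⇒ (c0=2, c1=3)
macro 4: S0 reads c1=3 → after 1×micro: 2; S1 reads c1=3 → after 2×micro: 3 ⇒ (c0=2, c1=3)
macro 5: S0 reads c1=3 → after 1×micro: 2; S1 reads c1=3 → after 2×micro: 3 ⇒ (c0=2, c1=3)
macro 6: S0 reads c1=3 → after 1×micro: 2; S1 reads c1=3 → after 2×micro: 3 ⇒ (c0=2, c1=3)
macro 7: S0 reads c1=3 → after 1×micro: 2; S1 reads c1=3 → after 2×micro: 3 ⇒ (c0=2, c1=3)
macro 8: S0 reads c1=3 → after 1×micro: 2; S1 reads c1=3 → after 2×micro: 3 ⇒ (c0=2, c1=3)
macro 9: S0 reads c1=3 → after 1×micro: 2; S1 reads c1=3 → after 2×micro: 3 ⇒ (c0=2, c1=3)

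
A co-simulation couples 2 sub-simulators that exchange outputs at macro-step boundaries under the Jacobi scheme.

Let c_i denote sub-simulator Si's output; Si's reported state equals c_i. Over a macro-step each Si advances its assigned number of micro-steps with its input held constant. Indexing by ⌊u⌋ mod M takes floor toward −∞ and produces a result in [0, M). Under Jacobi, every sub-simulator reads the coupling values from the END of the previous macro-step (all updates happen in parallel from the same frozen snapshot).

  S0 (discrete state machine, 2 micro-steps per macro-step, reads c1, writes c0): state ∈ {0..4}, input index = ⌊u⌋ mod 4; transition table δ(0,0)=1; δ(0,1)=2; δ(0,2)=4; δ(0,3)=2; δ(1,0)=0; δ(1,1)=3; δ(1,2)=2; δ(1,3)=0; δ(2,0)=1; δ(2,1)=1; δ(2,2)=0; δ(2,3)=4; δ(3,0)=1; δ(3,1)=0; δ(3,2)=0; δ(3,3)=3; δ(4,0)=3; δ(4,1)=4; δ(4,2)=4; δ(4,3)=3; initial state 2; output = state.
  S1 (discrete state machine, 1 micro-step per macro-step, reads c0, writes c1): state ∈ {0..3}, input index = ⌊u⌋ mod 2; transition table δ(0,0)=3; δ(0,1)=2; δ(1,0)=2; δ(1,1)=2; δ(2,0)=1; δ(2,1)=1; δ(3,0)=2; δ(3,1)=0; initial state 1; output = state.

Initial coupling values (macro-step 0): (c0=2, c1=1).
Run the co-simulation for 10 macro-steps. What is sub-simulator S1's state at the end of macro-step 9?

macro 1: S0 reads c1=1 → after 2×micro: 3; S1 reads c0=2 → after 1×micro: 2 ⇒ (c0=3, c1=2)
macro 2: S0 reads c1=2 → after 2×micro: 4; S1 reads c0=3 → after 1×micro: 1 ⇒ (c0=4, c1=1)
macro 3: S0 reads c1=1 → after 2×micro: 4; S1 reads c0=4 → after 1×micro: 2 ⇒ (c0=4, c1=2)
macro 4: S0 reads c1=2 → after 2×micro: 4; S1 reads c0=4 → after 1×micro: 1 ⇒ (c0=4, c1=1)
macro 5: S0 reads c1=1 → after 2×micro: 4; S1 reads c0=4 → after 1×micro: 2 ⇒ (c0=4, c1=2)
macro 6: S0 reads c1=2 → after 2×micro: 4; S1 reads c0=4 → after 1×micro: 1 ⇒ (c0=4, c1=1)
macro 7: S0 reads c1=1 → after 2×micro: 4; S1 reads c0=4 → after 1×micro: 2 ⇒ (c0=4, c1=2)
macro 8: S0 reads c1=2 → after 2×micro: 4; S1 reads c0=4 → after 1×micro: 1 ⇒ (c0=4, c1=1)
macro 9: S0 reads c1=1 → after 2×micro: 4; S1 reads c0=4 → after 1×micro: 2 ⇒ (c0=4, c1=2)
macro 10: S0 reads c1=2 → after 2×micro: 4; S1 reads c0=4 → after 1×micro: 1 ⇒ (c0=4, c1=1)

S1 state at macro-step 9 = 2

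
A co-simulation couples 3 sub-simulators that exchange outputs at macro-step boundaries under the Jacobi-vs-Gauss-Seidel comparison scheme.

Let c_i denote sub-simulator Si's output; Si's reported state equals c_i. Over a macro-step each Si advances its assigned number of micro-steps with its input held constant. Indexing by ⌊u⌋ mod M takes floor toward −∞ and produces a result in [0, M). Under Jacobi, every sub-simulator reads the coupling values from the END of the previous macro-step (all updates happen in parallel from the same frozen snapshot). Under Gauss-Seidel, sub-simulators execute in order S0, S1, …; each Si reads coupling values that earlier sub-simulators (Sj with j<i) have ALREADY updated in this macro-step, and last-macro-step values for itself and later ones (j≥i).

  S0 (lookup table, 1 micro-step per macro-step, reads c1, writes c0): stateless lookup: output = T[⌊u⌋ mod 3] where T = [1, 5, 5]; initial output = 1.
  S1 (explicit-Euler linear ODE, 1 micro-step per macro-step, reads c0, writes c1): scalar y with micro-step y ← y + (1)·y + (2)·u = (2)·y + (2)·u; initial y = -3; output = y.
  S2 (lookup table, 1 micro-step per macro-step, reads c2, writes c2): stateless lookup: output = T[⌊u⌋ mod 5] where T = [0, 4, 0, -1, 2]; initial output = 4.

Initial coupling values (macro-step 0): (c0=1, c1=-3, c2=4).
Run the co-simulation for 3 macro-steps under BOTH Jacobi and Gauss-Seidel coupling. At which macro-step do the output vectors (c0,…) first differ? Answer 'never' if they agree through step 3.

first divergence at macro-step: 2

[Jacobi] macro 1: S0 reads c1=-3 → after 1×micro: 1; S1 reads c0=1 → after 1×micro: -4; S2 reads c2=4 → after 1×micro: 2 ⇒ (c0=1, c1=-4, c2=2)
[Jacobi] macro 2: S0 reads c1=-4 → after 1×micro: 5; S1 reads c0=1 → after 1×micro: -6; S2 reads c2=2 → after 1×micro: 0 ⇒ (c0=5, c1=-6, c2=0)
[Jacobi] macro 3: S0 reads c1=-6 → after 1×micro: 1; S1 reads c0=5 → after 1×micro: -2; S2 reads c2=0 → after 1×micro: 0 ⇒ (c0=1, c1=-2, c2=0)
[Gauss-Seidel] macro 1: S0 reads c1=-3 → after 1×micro: 1; S1 reads c0=1 → after 1×micro: -4; S2 reads c2=4 → after 1×micro: 2 ⇒ (c0=1, c1=-4, c2=2)
[Gauss-Seidel] macro 2: S0 reads c1=-4 → after 1×micro: 5; S1 reads c0=5 → after 1×micro: 2; S2 reads c2=2 → after 1×micro: 0 ⇒ (c0=5, c1=2, c2=0)
[Gauss-Seidel] macro 3: S0 reads c1=2 → after 1×micro: 5; S1 reads c0=5 → after 1×micro: 14; S2 reads c2=0 → after 1×micro: 0 ⇒ (c0=5, c1=14, c2=0)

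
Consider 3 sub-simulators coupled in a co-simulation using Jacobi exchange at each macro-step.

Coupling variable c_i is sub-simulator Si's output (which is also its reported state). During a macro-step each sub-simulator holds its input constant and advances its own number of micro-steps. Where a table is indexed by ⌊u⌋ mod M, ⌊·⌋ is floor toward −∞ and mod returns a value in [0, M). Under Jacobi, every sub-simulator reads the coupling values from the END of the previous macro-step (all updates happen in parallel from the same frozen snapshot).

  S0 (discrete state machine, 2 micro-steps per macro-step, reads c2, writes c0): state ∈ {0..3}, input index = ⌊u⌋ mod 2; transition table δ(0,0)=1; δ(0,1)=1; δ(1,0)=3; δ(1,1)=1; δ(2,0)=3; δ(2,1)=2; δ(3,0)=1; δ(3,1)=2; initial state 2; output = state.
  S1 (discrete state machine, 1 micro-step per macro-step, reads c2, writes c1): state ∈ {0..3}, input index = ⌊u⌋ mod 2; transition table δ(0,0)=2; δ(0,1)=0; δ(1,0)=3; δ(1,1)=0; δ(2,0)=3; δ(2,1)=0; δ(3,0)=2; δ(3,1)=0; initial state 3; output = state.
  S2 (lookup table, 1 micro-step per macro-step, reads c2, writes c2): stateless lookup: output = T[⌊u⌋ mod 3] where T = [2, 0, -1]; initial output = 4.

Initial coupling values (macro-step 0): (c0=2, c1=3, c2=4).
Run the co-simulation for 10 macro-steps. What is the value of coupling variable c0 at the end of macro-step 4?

c0 at macro-step 4 = 1

macro 1: S0 reads c2=4 → after 2×micro: 1; S1 reads c2=4 → after 1×micro: 2; S2 reads c2=4 → after 1×micro: 0 ⇒ (c0=1, c1=2, c2=0)
macro 2: S0 reads c2=0 → after 2×micro: 1; S1 reads c2=0 → after 1×micro: 3; S2 reads c2=0 → after 1×micro: 2 ⇒ (c0=1, c1=3, c2=2)
macro 3: S0 reads c2=2 → after 2×micro: 1; S1 reads c2=2 → after 1×micro: 2; S2 reads c2=2 → after 1×micro: -1 ⇒ (c0=1, c1=2, c2=-1)
macro 4: S0 reads c2=-1 → after 2×micro: 1; S1 reads c2=-1 → after 1×micro: 0; S2 reads c2=-1 → after 1×micro: -1 ⇒ (c0=1, c1=0, c2=-1)
macro 5: S0 reads c2=-1 → after 2×micro: 1; S1 reads c2=-1 → after 1×micro: 0; S2 reads c2=-1 → after 1×micro: -1 ⇒ (c0=1, c1=0, c2=-1)
macro 6: S0 reads c2=-1 → after 2×micro: 1; S1 reads c2=-1 → after 1×micro: 0; S2 reads c2=-1 → after 1×micro: -1 ⇒ (c0=1, c1=0, c2=-1)
macro 7: S0 reads c2=-1 → after 2×micro: 1; S1 reads c2=-1 → after 1×micro: 0; S2 reads c2=-1 → after 1×micro: -1 ⇒ (c0=1, c1=0, c2=-1)
macro 8: S0 reads c2=-1 → after 2×micro: 1; S1 reads c2=-1 → after 1×micro: 0; S2 reads c2=-1 → after 1×micro: -1 ⇒ (c0=1, c1=0, c2=-1)
macro 9: S0 reads c2=-1 → after 2×micro: 1; S1 reads c2=-1 → after 1×micro: 0; S2 reads c2=-1 → after 1×micro: -1 ⇒ (c0=1, c1=0, c2=-1)
macro 10: S0 reads c2=-1 → after 2×micro: 1; S1 reads c2=-1 → after 1×micro: 0; S2 reads c2=-1 → after 1×micro: -1 ⇒ (c0=1, c1=0, c2=-1)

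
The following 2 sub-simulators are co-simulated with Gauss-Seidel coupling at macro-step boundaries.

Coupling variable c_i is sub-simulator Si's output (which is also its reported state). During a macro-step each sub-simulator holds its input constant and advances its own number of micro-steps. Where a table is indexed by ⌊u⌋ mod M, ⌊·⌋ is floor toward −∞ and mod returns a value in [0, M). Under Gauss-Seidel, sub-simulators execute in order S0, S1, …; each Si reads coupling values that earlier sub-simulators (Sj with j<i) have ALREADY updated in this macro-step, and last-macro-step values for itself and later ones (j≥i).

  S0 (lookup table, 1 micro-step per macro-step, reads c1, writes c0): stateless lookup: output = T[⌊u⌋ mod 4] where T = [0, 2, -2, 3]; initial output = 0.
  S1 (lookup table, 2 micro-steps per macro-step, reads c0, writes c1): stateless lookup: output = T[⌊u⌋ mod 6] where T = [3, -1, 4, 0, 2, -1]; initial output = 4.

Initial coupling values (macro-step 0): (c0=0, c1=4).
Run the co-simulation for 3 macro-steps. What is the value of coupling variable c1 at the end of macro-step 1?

macro 1: S0 reads c1=4 → after 1×micro: 0; S1 reads c0=0 → after 2×micro: 3 ⇒ (c0=0, c1=3)
macro 2: S0 reads c1=3 → after 1×micro: 3; S1 reads c0=3 → after 2×micro: 0 ⇒ (c0=3, c1=0)
macro 3: S0 reads c1=0 → after 1×micro: 0; S1 reads c0=0 → after 2×micro: 3 ⇒ (c0=0, c1=3)

c1 at macro-step 1 = 3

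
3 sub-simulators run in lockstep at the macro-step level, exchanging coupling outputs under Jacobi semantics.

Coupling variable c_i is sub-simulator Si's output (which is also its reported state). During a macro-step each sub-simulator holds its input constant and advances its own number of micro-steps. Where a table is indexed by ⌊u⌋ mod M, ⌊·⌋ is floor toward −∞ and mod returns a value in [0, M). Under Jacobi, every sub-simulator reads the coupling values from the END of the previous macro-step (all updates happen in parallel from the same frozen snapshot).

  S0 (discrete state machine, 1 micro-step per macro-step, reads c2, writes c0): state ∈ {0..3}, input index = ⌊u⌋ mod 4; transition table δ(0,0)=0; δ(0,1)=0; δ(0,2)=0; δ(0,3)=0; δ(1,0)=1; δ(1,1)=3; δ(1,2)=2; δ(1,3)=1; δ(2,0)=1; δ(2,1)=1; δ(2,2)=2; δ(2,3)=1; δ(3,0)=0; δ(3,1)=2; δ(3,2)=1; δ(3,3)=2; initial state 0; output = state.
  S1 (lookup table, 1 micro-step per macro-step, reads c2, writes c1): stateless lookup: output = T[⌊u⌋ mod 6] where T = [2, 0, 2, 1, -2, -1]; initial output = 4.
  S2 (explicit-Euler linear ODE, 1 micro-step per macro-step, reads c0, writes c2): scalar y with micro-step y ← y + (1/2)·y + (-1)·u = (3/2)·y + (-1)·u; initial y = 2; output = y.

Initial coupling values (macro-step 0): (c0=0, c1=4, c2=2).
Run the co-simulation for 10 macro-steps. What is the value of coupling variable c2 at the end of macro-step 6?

c2 at macro-step 6 = 729/32

macro 1: S0 reads c2=2 → after 1×micro: 0; S1 reads c2=2 → after 1×micro: 2; S2 reads c0=0 → after 1×micro: 3 ⇒ (c0=0, c1=2, c2=3)
macro 2: S0 reads c2=3 → after 1×micro: 0; S1 reads c2=3 → after 1×micro: 1; S2 reads c0=0 → after 1×micro: 9/2 ⇒ (c0=0, c1=1, c2=9/2)
macro 3: S0 reads c2=9/2 → after 1×micro: 0; S1 reads c2=9/2 → after 1×micro: -2; S2 reads c0=0 → after 1×micro: 27/4 ⇒ (c0=0, c1=-2, c2=27/4)
macro 4: S0 reads c2=27/4 → after 1×micro: 0; S1 reads c2=27/4 → after 1×micro: 2; S2 reads c0=0 → after 1×micro: 81/8 ⇒ (c0=0, c1=2, c2=81/8)
macro 5: S0 reads c2=81/8 → after 1×micro: 0; S1 reads c2=81/8 → after 1×micro: -2; S2 reads c0=0 → after 1×micro: 243/16 ⇒ (c0=0, c1=-2, c2=243/16)
macro 6: S0 reads c2=243/16 → after 1×micro: 0; S1 reads c2=243/16 → after 1×micro: 1; S2 reads c0=0 → after 1×micro: 729/32 ⇒ (c0=0, c1=1, c2=729/32)
macro 7: S0 reads c2=729/32 → after 1×micro: 0; S1 reads c2=729/32 → after 1×micro: -2; S2 reads c0=0 → after 1×micro: 2187/64 ⇒ (c0=0, c1=-2, c2=2187/64)
macro 8: S0 reads c2=2187/64 → after 1×micro: 0; S1 reads c2=2187/64 → after 1×micro: -2; S2 reads c0=0 → after 1×micro: 6561/128 ⇒ (c0=0, c1=-2, c2=6561/128)
macro 9: S0 reads c2=6561/128 → after 1×micro: 0; S1 reads c2=6561/128 → after 1×micro: 1; S2 reads c0=0 → after 1×micro: 19683/256 ⇒ (c0=0, c1=1, c2=19683/256)
macro 10: S0 reads c2=19683/256 → after 1×micro: 0; S1 reads c2=19683/256 → after 1×micro: -2; S2 reads c0=0 → after 1×micro: 59049/512 ⇒ (c0=0, c1=-2, c2=59049/512)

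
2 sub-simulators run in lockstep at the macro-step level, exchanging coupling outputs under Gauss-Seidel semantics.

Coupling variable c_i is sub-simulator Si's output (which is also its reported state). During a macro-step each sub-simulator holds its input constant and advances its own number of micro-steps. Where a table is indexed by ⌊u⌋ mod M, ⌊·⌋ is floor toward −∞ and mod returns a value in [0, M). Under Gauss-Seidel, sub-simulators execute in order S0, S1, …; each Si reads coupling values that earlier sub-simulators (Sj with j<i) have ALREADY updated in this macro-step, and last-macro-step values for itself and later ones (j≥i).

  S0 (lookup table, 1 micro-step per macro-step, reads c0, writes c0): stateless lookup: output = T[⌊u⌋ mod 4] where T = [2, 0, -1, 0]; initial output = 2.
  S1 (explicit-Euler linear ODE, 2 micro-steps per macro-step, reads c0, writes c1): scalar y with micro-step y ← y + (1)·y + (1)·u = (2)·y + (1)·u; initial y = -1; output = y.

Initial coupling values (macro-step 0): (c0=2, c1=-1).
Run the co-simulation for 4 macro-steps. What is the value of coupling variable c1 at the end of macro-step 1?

c1 at macro-step 1 = -7

macro 1: S0 reads c0=2 → after 1×micro: -1; S1 reads c0=-1 → after 2×micro: -7 ⇒ (c0=-1, c1=-7)
macro 2: S0 reads c0=-1 → after 1×micro: 0; S1 reads c0=0 → after 2×micro: -28 ⇒ (c0=0, c1=-28)
macro 3: S0 reads c0=0 → after 1×micro: 2; S1 reads c0=2 → after 2×micro: -106 ⇒ (c0=2, c1=-106)
macro 4: S0 reads c0=2 → after 1×micro: -1; S1 reads c0=-1 → after 2×micro: -427 ⇒ (c0=-1, c1=-427)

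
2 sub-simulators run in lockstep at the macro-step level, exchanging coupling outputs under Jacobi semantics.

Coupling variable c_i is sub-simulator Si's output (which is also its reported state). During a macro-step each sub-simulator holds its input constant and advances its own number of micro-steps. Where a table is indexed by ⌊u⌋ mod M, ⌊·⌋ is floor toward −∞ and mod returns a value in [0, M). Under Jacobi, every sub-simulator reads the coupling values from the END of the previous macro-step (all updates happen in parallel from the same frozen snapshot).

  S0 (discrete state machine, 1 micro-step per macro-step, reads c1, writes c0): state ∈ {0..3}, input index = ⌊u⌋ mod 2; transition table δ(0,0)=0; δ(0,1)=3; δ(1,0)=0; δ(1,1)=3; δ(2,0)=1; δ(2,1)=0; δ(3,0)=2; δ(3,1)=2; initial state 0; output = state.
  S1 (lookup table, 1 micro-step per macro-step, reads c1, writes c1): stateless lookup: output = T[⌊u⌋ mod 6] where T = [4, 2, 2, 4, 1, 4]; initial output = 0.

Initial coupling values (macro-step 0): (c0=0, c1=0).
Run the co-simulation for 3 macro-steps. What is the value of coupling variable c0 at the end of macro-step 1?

c0 at macro-step 1 = 0

macro 1: S0 reads c1=0 → after 1×micro: 0; S1 reads c1=0 → after 1×micro: 4 ⇒ (c0=0, c1=4)
macro 2: S0 reads c1=4 → after 1×micro: 0; S1 reads c1=4 → after 1×micro: 1 ⇒ (c0=0, c1=1)
macro 3: S0 reads c1=1 → after 1×micro: 3; S1 reads c1=1 → after 1×micro: 2 ⇒ (c0=3, c1=2)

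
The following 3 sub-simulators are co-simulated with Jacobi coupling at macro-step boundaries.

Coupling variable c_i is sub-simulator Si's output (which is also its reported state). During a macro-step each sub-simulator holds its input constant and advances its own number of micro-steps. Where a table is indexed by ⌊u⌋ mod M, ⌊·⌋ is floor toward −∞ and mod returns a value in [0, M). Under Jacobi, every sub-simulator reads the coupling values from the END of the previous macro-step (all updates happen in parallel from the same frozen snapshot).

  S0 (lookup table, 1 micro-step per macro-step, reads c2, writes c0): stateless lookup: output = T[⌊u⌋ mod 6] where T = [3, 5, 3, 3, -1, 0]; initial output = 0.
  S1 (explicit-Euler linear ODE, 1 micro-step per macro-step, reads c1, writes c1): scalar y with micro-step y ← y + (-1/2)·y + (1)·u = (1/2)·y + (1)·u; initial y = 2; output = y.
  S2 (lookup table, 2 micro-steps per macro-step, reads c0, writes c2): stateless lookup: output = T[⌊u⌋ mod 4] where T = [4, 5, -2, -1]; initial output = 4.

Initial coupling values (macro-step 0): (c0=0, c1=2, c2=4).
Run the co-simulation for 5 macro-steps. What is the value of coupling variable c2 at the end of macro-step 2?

c2 at macro-step 2 = -1

macro 1: S0 reads c2=4 → after 1×micro: -1; S1 reads c1=2 → after 1×micro: 3; S2 reads c0=0 → after 2×micro: 4 ⇒ (c0=-1, c1=3, c2=4)
macro 2: S0 reads c2=4 → after 1×micro: -1; S1 reads c1=3 → after 1×micro: 9/2; S2 reads c0=-1 → after 2×micro: -1 ⇒ (c0=-1, c1=9/2, c2=-1)
macro 3: S0 reads c2=-1 → after 1×micro: 0; S1 reads c1=9/2 → after 1×micro: 27/4; S2 reads c0=-1 → after 2×micro: -1 ⇒ (c0=0, c1=27/4, c2=-1)
macro 4: S0 reads c2=-1 → after 1×micro: 0; S1 reads c1=27/4 → after 1×micro: 81/8; S2 reads c0=0 → after 2×micro: 4 ⇒ (c0=0, c1=81/8, c2=4)
macro 5: S0 reads c2=4 → after 1×micro: -1; S1 reads c1=81/8 → after 1×micro: 243/16; S2 reads c0=0 → after 2×micro: 4 ⇒ (c0=-1, c1=243/16, c2=4)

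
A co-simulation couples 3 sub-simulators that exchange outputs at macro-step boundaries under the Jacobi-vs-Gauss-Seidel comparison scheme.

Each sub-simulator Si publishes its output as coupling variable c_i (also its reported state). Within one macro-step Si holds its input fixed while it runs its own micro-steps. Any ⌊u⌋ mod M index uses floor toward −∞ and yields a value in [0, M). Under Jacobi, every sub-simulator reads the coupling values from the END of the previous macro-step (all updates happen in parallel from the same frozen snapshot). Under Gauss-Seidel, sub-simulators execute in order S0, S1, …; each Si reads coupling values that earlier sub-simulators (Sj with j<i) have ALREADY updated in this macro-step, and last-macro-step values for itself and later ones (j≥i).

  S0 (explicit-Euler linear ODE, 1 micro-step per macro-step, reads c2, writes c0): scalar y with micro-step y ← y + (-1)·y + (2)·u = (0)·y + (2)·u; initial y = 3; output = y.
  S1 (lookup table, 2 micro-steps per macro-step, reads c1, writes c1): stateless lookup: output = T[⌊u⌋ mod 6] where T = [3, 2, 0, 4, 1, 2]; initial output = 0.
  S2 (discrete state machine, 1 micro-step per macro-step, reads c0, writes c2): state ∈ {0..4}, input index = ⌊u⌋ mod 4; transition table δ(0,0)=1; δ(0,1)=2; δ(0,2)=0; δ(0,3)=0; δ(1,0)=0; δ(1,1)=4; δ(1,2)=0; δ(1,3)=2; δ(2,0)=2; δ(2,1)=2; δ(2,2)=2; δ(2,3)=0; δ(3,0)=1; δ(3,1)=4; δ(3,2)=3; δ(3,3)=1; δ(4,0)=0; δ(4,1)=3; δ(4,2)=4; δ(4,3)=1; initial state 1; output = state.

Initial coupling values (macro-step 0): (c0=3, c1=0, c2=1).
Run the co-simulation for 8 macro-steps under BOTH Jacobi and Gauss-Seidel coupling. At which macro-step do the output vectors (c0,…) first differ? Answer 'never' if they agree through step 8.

first divergence at macro-step: 1

[Jacobi] macro 1: S0 reads c2=1 → after 1×micro: 2; S1 reads c1=0 → after 2×micro: 3; S2 reads c0=3 → after 1×micro: 2 ⇒ (c0=2, c1=3, c2=2)
[Jacobi] macro 2: S0 reads c2=2 → after 1×micro: 4; S1 reads c1=3 → after 2×micro: 4; S2 reads c0=2 → after 1×micro: 2 ⇒ (c0=4, c1=4, c2=2)
[Jacobi] macro 3: S0 reads c2=2 → after 1×micro: 4; S1 reads c1=4 → after 2×micro: 1; S2 reads c0=4 → after 1×micro: 2 ⇒ (c0=4, c1=1, c2=2)
[Jacobi] macro 4: S0 reads c2=2 → after 1×micro: 4; S1 reads c1=1 → after 2×micro: 2; S2 reads c0=4 → after 1×micro: 2 ⇒ (c0=4, c1=2, c2=2)
[Jacobi] macro 5: S0 reads c2=2 → after 1×micro: 4; S1 reads c1=2 → after 2×micro: 0; S2 reads c0=4 → after 1×micro: 2 ⇒ (c0=4, c1=0, c2=2)
[Jacobi] macro 6: S0 reads c2=2 → after 1×micro: 4; S1 reads c1=0 → after 2×micro: 3; S2 reads c0=4 → after 1×micro: 2 ⇒ (c0=4, c1=3, c2=2)
[Jacobi] macro 7: S0 reads c2=2 → after 1×micro: 4; S1 reads c1=3 → after 2×micro: 4; S2 reads c0=4 → after 1×micro: 2 ⇒ (c0=4, c1=4, c2=2)
[Jacobi] macro 8: S0 reads c2=2 → after 1×micro: 4; S1 reads c1=4 → after 2×micro: 1; S2 reads c0=4 → after 1×micro: 2 ⇒ (c0=4, c1=1, c2=2)
[Gauss-Seidel] macro 1: S0 reads c2=1 → after 1×micro: 2; S1 reads c1=0 → after 2×micro: 3; S2 reads c0=2 → after 1×micro: 0 ⇒ (c0=2, c1=3, c2=0)
[Gauss-Seidel] macro 2: S0 reads c2=0 → after 1×micro: 0; S1 reads c1=3 → after 2×micro: 4; S2 reads c0=0 → after 1×micro: 1 ⇒ (c0=0, c1=4, c2=1)
[Gauss-Seidel] macro 3: S0 reads c2=1 → after 1×micro: 2; S1 reads c1=4 → after 2×micro: 1; S2 reads c0=2 → after 1×micro: 0 ⇒ (c0=2, c1=1, c2=0)
[Gauss-Seidel] macro 4: S0 reads c2=0 → after 1×micro: 0; S1 reads c1=1 → after 2×micro: 2; S2 reads c0=0 → after 1×micro: 1 ⇒ (c0=0, c1=2, c2=1)
[Gauss-Seidel] macro 5: S0 reads c2=1 → after 1×micro: 2; S1 reads c1=2 → after 2×micro: 0; S2 reads c0=2 → after 1×micro: 0 ⇒ (c0=2, c1=0, c2=0)
[Gauss-Seidel] macro 6: S0 reads c2=0 → after 1×micro: 0; S1 reads c1=0 → after 2×micro: 3; S2 reads c0=0 → after 1×micro: 1 ⇒ (c0=0, c1=3, c2=1)
[Gauss-Seidel] macro 7: S0 reads c2=1 → after 1×micro: 2; S1 reads c1=3 → after 2×micro: 4; S2 reads c0=2 → after 1×micro: 0 ⇒ (c0=2, c1=4, c2=0)
[Gauss-Seidel] macro 8: S0 reads c2=0 → after 1×micro: 0; S1 reads c1=4 → after 2×micro: 1; S2 reads c0=0 → after 1×micro: 1 ⇒ (c0=0, c1=1, c2=1)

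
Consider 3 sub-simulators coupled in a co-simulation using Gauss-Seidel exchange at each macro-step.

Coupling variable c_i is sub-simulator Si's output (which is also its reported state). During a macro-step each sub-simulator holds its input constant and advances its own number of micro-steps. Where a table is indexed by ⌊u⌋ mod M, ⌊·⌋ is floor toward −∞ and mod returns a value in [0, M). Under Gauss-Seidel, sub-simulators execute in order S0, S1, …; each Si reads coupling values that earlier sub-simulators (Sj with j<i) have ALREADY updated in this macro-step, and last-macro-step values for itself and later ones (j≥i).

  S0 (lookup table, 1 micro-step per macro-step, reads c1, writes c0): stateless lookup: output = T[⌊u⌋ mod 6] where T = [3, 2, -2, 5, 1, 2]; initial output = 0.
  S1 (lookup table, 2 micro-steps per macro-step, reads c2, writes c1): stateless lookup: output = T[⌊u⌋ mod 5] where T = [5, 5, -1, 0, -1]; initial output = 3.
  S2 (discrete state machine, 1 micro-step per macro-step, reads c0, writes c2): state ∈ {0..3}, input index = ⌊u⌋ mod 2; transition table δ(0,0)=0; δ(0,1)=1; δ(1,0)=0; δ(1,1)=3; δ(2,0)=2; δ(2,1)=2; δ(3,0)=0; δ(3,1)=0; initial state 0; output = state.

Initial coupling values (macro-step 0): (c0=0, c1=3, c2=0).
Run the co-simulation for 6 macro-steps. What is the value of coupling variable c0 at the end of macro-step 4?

macro 1: S0 reads c1=3 → after 1×micro: 5; S1 reads c2=0 → after 2×micro: 5; S2 reads c0=5 → after 1×micro: 1 ⇒ (c0=5, c1=5, c2=1)
macro 2: S0 reads c1=5 → after 1×micro: 2; S1 reads c2=1 → after 2×micro: 5; S2 reads c0=2 → after 1×micro: 0 ⇒ (c0=2, c1=5, c2=0)
macro 3: S0 reads c1=5 → after 1×micro: 2; S1 reads c2=0 → after 2×micro: 5; S2 reads c0=2 → after 1×micro: 0 ⇒ (c0=2, c1=5, c2=0)
macro 4: S0 reads c1=5 → after 1×micro: 2; S1 reads c2=0 → after 2×micro: 5; S2 reads c0=2 → after 1×micro: 0 ⇒ (c0=2, c1=5, c2=0)
macro 5: S0 reads c1=5 → after 1×micro: 2; S1 reads c2=0 → after 2×micro: 5; S2 reads c0=2 → after 1×micro: 0 ⇒ (c0=2, c1=5, c2=0)
macro 6: S0 reads c1=5 → after 1×micro: 2; S1 reads c2=0 → after 2×micro: 5; S2 reads c0=2 → after 1×micro: 0 ⇒ (c0=2, c1=5, c2=0)

c0 at macro-step 4 = 2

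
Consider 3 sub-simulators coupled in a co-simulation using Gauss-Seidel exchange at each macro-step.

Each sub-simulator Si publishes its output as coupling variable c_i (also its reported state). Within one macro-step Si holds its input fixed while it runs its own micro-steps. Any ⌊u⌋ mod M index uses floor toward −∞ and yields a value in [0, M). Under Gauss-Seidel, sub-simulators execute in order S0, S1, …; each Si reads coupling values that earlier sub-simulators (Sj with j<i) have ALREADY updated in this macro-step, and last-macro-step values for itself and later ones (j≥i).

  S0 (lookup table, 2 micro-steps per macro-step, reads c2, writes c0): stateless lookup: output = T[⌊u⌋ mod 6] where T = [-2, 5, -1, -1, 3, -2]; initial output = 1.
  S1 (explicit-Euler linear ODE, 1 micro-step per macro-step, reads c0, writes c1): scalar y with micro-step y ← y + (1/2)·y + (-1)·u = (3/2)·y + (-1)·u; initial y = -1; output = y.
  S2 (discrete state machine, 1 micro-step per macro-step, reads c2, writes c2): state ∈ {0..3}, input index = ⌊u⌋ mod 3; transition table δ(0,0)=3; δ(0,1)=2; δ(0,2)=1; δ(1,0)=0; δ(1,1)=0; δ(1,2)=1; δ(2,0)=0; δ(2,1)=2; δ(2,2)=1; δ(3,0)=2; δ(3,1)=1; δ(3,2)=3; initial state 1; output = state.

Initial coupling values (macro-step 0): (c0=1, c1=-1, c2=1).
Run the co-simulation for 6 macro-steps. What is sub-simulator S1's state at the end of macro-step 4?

macro 1: S0 reads c2=1 → after 2×micro: 5; S1 reads c0=5 → after 1×micro: -13/2; S2 reads c2=1 → after 1×micro: 0 ⇒ (c0=5, c1=-13/2, c2=0)
macro 2: S0 reads c2=0 → after 2×micro: -2; S1 reads c0=-2 → after 1×micro: -31/4; S2 reads c2=0 → after 1×micro: 3 ⇒ (c0=-2, c1=-31/4, c2=3)
macro 3: S0 reads c2=3 → after 2×micro: -1; S1 reads c0=-1 → after 1×micro: -85/8; S2 reads c2=3 → after 1×micro: 2 ⇒ (c0=-1, c1=-85/8, c2=2)
macro 4: S0 reads c2=2 → after 2×micro: -1; S1 reads c0=-1 → after 1×micro: -239/16; S2 reads c2=2 → after 1×micro: 1 ⇒ (c0=-1, c1=-239/16, c2=1)
macro 5: S0 reads c2=1 → after 2×micro: 5; S1 reads c0=5 → after 1×micro: -877/32; S2 reads c2=1 → after 1×micro: 0 ⇒ (c0=5, c1=-877/32, c2=0)
macro 6: S0 reads c2=0 → after 2×micro: -2; S1 reads c0=-2 → after 1×micro: -2503/64; S2 reads c2=0 → after 1×micro: 3 ⇒ (c0=-2, c1=-2503/64, c2=3)

S1 state at macro-step 4 = -239/16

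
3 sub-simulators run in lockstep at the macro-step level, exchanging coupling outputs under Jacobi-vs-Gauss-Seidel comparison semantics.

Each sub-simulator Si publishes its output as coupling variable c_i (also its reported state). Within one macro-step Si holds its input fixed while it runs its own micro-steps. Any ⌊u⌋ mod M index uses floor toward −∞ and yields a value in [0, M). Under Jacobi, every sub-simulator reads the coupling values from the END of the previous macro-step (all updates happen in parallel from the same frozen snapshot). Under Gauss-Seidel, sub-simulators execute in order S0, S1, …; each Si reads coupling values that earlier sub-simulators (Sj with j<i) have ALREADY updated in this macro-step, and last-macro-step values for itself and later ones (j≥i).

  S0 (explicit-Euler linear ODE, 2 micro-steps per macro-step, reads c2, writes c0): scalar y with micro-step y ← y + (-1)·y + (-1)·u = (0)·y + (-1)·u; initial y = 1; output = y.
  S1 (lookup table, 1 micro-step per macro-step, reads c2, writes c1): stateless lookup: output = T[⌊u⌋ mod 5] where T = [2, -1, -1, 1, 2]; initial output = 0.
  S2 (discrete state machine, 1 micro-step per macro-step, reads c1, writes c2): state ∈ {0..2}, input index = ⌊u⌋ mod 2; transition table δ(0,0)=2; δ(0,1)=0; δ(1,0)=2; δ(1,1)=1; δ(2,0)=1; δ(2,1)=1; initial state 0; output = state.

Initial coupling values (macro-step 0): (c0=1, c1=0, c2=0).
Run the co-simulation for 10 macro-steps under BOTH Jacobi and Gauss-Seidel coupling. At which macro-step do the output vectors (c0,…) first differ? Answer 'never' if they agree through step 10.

[Jacobi] macro 1: S0 reads c2=0 → after 2×micro: 0; S1 reads c2=0 → after 1×micro: 2; S2 reads c1=0 → after 1×micro: 2 ⇒ (c0=0, c1=2, c2=2)
[Jacobi] macro 2: S0 reads c2=2 → after 2×micro: -2; S1 reads c2=2 → after 1×micro: -1; S2 reads c1=2 → after 1×micro: 1 ⇒ (c0=-2, c1=-1, c2=1)
[Jacobi] macro 3: S0 reads c2=1 → after 2×micro: -1; S1 reads c2=1 → after 1×micro: -1; S2 reads c1=-1 → after 1×micro: 1 ⇒ (c0=-1, c1=-1, c2=1)
[Jacobi] macro 4: S0 reads c2=1 → after 2×micro: -1; S1 reads c2=1 → after 1×micro: -1; S2 reads c1=-1 → after 1×micro: 1 ⇒ (c0=-1, c1=-1, c2=1)
[Jacobi] macro 5: S0 reads c2=1 → after 2×micro: -1; S1 reads c2=1 → after 1×micro: -1; S2 reads c1=-1 → after 1×micro: 1 ⇒ (c0=-1, c1=-1, c2=1)
[Jacobi] macro 6: S0 reads c2=1 → after 2×micro: -1; S1 reads c2=1 → after 1×micro: -1; S2 reads c1=-1 → after 1×micro: 1 ⇒ (c0=-1, c1=-1, c2=1)
[Jacobi] macro 7: S0 reads c2=1 → after 2×micro: -1; S1 reads c2=1 → after 1×micro: -1; S2 reads c1=-1 → after 1×micro: 1 ⇒ (c0=-1, c1=-1, c2=1)
[Jacobi] macro 8: S0 reads c2=1 → after 2×micro: -1; S1 reads c2=1 → after 1×micro: -1; S2 reads c1=-1 → after 1×micro: 1 ⇒ (c0=-1, c1=-1, c2=1)
[Jacobi] macro 9: S0 reads c2=1 → after 2×micro: -1; S1 reads c2=1 → after 1×micro: -1; S2 reads c1=-1 → after 1×micro: 1 ⇒ (c0=-1, c1=-1, c2=1)
[Jacobi] macro 10: S0 reads c2=1 → after 2×micro: -1; S1 reads c2=1 → after 1×micro: -1; S2 reads c1=-1 → after 1×micro: 1 ⇒ (c0=-1, c1=-1, c2=1)
[Gauss-Seidel] macro 1: S0 reads c2=0 → after 2×micro: 0; S1 reads c2=0 → after 1×micro: 2; S2 reads c1=2 → after 1×micro: 2 ⇒ (c0=0, c1=2, c2=2)
[Gauss-Seidel] macro 2: S0 reads c2=2 → after 2×micro: -2; S1 reads c2=2 → after 1×micro: -1; S2 reads c1=-1 → after 1×micro: 1 ⇒ (c0=-2, c1=-1, c2=1)
[Gauss-Seidel] macro 3: S0 reads c2=1 → after 2×micro: -1; S1 reads c2=1 → after 1×micro: -1; S2 reads c1=-1 → after 1×micro: 1 ⇒ (c0=-1, c1=-1, c2=1)
[Gauss-Seidel] macro 4: S0 reads c2=1 → after 2×micro: -1; S1 reads c2=1 → after 1×micro: -1; S2 reads c1=-1 → after 1×micro: 1 ⇒ (c0=-1, c1=-1, c2=1)
[Gauss-Seidel] macro 5: S0 reads c2=1 → after 2×micro: -1; S1 reads c2=1 → after 1×micro: -1; S2 reads c1=-1 → after 1×micro: 1 ⇒ (c0=-1, c1=-1, c2=1)
[Gauss-Seidel] macro 6: S0 reads c2=1 → after 2×micro: -1; S1 reads c2=1 → after 1×micro: -1; S2 reads c1=-1 → after 1×micro: 1 ⇒ (c0=-1, c1=-1, c2=1)
[Gauss-Seidel] macro 7: S0 reads c2=1 → after 2×micro: -1; S1 reads c2=1 → after 1×micro: -1; S2 reads c1=-1 → after 1×micro: 1 ⇒ (c0=-1, c1=-1, c2=1)
[Gauss-Seidel] macro 8: S0 reads c2=1 → after 2×micro: -1; S1 reads c2=1 → after 1×micro: -1; S2 reads c1=-1 → after 1×micro: 1 ⇒ (c0=-1, c1=-1, c2=1)
[Gauss-Seidel] macro 9: S0 reads c2=1 → after 2×micro: -1; S1 reads c2=1 → after 1×micro: -1; S2 reads c1=-1 → after 1×micro: 1 ⇒ (c0=-1, c1=-1, c2=1)
[Gauss-Seidel] macro 10: S0 reads c2=1 → after 2×micro: -1; S1 reads c2=1 → after 1×micro: -1; S2 reads c1=-1 → after 1×micro: 1 ⇒ (c0=-1, c1=-1, c2=1)

first divergence at macro-step: never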